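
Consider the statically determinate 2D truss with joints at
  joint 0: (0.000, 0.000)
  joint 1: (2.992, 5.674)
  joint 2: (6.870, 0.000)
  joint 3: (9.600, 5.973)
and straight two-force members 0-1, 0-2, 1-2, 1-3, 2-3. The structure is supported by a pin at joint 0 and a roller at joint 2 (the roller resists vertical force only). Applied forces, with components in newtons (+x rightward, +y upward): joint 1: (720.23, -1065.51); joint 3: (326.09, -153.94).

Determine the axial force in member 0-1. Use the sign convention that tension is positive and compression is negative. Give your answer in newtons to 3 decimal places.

382.191

N=4 nodes, M=5 members, R=3 reactions → 2N=8, M+R=8
member 0 (0-1): L=6.4145, (cx,cy)=(0.4664,0.8846)
member 1 (0-2): L=6.8700, (cx,cy)=(1.0000,0.0000)
member 2 (1-2): L=6.8726, (cx,cy)=(0.5643,-0.8256)
member 3 (1-3): L=6.6148, (cx,cy)=(0.9990,0.0452)
member 4 (2-3): L=6.5673, (cx,cy)=(0.4157,0.9095)
solve A·x = −loads:
  F[0-1] = +382.1912 N (tension)
  F[0-2] = +868.0507 N (tension)
  F[1-2] = -1677.8987 N (compression)
  F[1-3] = +405.2356 N (tension)
  F[2-3] = -189.3971 N (compression)
  Rx@0 = -1046.3200 N
  Ry@0 = -338.0683 N
  Ry@2 = +1557.5183 N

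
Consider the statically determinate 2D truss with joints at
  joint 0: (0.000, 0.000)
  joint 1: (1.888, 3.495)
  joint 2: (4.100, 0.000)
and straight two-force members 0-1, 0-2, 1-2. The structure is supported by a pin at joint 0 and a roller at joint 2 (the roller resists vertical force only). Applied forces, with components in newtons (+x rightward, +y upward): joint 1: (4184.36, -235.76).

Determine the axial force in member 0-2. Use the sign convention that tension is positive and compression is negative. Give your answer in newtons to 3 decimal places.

N=3 nodes, M=3 members, R=3 reactions → 2N=6, M+R=6
member 0 (0-1): L=3.9724, (cx,cy)=(0.4753,0.8798)
member 1 (0-2): L=4.1000, (cx,cy)=(1.0000,0.0000)
member 2 (1-2): L=4.1362, (cx,cy)=(0.5348,-0.8450)
solve A·x = −loads:
  F[0-1] = +3909.5162 N (tension)
  F[0-2] = +2326.2242 N (tension)
  F[1-2] = -4349.7639 N (compression)
  Rx@0 = -4184.3600 N
  Ry@0 = -3439.7164 N
  Ry@2 = +3675.4764 N

2326.224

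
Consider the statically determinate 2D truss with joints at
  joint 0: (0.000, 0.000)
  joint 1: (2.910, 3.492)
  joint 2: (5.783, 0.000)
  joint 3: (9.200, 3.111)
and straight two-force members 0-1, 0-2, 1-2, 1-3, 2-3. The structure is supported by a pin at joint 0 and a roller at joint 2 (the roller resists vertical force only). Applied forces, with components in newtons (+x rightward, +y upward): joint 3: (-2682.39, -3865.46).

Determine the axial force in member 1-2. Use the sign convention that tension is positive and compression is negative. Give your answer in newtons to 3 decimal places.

N=4 nodes, M=5 members, R=3 reactions → 2N=8, M+R=8
member 0 (0-1): L=4.5456, (cx,cy)=(0.6402,0.7682)
member 1 (0-2): L=5.7830, (cx,cy)=(1.0000,0.0000)
member 2 (1-2): L=4.5220, (cx,cy)=(0.6353,-0.7722)
member 3 (1-3): L=6.3015, (cx,cy)=(0.9982,-0.0605)
member 4 (2-3): L=4.6211, (cx,cy)=(0.7394,0.6732)
solve A·x = −loads:
  F[0-1] = +1094.7048 N (tension)
  F[0-2] = -3383.2029 N (compression)
  F[1-2] = -1203.9935 N (compression)
  F[1-3] = +1468.4481 N (tension)
  F[2-3] = -5609.8520 N (compression)
  Rx@0 = +2682.3900 N
  Ry@0 = -840.9755 N
  Ry@2 = +4706.4355 N

-1203.994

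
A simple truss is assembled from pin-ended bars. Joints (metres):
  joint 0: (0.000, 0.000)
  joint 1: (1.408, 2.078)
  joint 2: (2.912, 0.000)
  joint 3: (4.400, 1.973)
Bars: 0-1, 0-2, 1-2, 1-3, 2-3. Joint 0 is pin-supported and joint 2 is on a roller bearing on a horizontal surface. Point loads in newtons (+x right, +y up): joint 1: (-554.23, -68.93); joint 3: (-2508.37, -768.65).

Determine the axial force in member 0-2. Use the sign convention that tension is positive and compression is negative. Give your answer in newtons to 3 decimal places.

-1885.076

N=4 nodes, M=5 members, R=3 reactions → 2N=8, M+R=8
member 0 (0-1): L=2.5101, (cx,cy)=(0.5609,0.8279)
member 1 (0-2): L=2.9120, (cx,cy)=(1.0000,0.0000)
member 2 (1-2): L=2.5652, (cx,cy)=(0.5863,-0.8101)
member 3 (1-3): L=2.9938, (cx,cy)=(0.9994,-0.0351)
member 4 (2-3): L=2.4712, (cx,cy)=(0.6021,0.7984)
solve A·x = −loads:
  F[0-1] = -2099.2119 N (compression)
  F[0-2] = -1885.0760 N (compression)
  F[1-2] = +2141.5843 N (tension)
  F[1-3] = -1880.0953 N (compression)
  F[2-3] = -1045.3335 N (compression)
  Rx@0 = +3062.6000 N
  Ry@0 = +1737.8515 N
  Ry@2 = -900.2715 N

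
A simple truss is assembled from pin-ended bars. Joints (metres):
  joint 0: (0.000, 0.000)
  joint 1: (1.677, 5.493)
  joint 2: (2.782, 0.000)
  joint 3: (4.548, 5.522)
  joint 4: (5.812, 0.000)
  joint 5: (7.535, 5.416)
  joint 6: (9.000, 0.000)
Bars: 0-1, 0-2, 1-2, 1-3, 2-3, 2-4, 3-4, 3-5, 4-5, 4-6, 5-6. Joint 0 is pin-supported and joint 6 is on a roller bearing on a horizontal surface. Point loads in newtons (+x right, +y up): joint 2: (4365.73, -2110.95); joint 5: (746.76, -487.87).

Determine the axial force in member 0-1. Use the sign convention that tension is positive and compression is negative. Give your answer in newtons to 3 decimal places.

-1138.059

N=7 nodes, M=11 members, R=3 reactions → 2N=14, M+R=14
member 0 (0-1): L=5.7433, (cx,cy)=(0.2920,0.9564)
member 1 (0-2): L=2.7820, (cx,cy)=(1.0000,0.0000)
member 2 (1-2): L=5.6030, (cx,cy)=(0.1972,-0.9804)
member 3 (1-3): L=2.8711, (cx,cy)=(0.9999,0.0101)
member 4 (2-3): L=5.7975, (cx,cy)=(0.3046,0.9525)
member 5 (2-4): L=3.0300, (cx,cy)=(1.0000,0.0000)
member 6 (3-4): L=5.6648, (cx,cy)=(0.2231,-0.9748)
member 7 (3-5): L=2.9889, (cx,cy)=(0.9994,-0.0355)
member 8 (4-5): L=5.6835, (cx,cy)=(0.3032,0.9529)
member 9 (4-6): L=3.1880, (cx,cy)=(1.0000,0.0000)
member 10 (5-6): L=5.6106, (cx,cy)=(0.2611,-0.9653)
solve A·x = −loads:
  F[0-1] = -1138.0588 N (compression)
  F[0-2] = +5444.7951 N (tension)
  F[1-2] = +1104.5996 N (tension)
  F[1-3] = -550.1760 N (compression)
  F[2-3] = +1079.3386 N (tension)
  F[2-4] = +968.1274 N (tension)
  F[3-4] = -1049.3981 N (compression)
  F[3-5] = +12.7945 N (tension)
  F[4-5] = +1073.4584 N (tension)
  F[4-6] = +408.5438 N (tension)
  F[5-6] = -1564.6364 N (compression)
  Rx@0 = -5112.4900 N
  Ry@0 = +1088.4627 N
  Ry@6 = +1510.3573 N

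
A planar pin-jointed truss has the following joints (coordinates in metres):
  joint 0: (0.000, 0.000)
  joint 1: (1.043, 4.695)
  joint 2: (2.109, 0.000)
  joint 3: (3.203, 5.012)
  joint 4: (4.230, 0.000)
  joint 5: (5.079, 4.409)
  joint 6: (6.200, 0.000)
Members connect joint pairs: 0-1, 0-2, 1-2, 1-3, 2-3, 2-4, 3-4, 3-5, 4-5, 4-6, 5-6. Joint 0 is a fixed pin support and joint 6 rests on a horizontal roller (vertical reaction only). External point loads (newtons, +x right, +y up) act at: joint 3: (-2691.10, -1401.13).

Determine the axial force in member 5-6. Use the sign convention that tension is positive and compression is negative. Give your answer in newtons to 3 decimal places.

N=7 nodes, M=11 members, R=3 reactions → 2N=14, M+R=14
member 0 (0-1): L=4.8095, (cx,cy)=(0.2169,0.9762)
member 1 (0-2): L=2.1090, (cx,cy)=(1.0000,0.0000)
member 2 (1-2): L=4.8145, (cx,cy)=(0.2214,-0.9752)
member 3 (1-3): L=2.1831, (cx,cy)=(0.9894,0.1452)
member 4 (2-3): L=5.1300, (cx,cy)=(0.2133,0.9770)
member 5 (2-4): L=2.1210, (cx,cy)=(1.0000,0.0000)
member 6 (3-4): L=5.1161, (cx,cy)=(0.2007,-0.9796)
member 7 (3-5): L=1.9705, (cx,cy)=(0.9520,-0.3060)
member 8 (4-5): L=4.4900, (cx,cy)=(0.1891,0.9820)
member 9 (4-6): L=1.9700, (cx,cy)=(1.0000,0.0000)
member 10 (5-6): L=4.5493, (cx,cy)=(0.2464,-0.9692)
solve A·x = −loads:
  F[0-1] = -2922.2840 N (compression)
  F[0-2] = -2057.3606 N (compression)
  F[1-2] = +2738.7136 N (tension)
  F[1-3] = -1253.4146 N (compression)
  F[2-3] = -2733.6207 N (compression)
  F[2-4] = -868.0110 N (compression)
  F[3-4] = +1281.3643 N (tension)
  F[3-5] = +641.5704 N (tension)
  F[4-5] = -1278.3431 N (compression)
  F[4-6] = -369.0754 N (compression)
  F[5-6] = +1497.7932 N (tension)
  Rx@0 = +2691.1000 N
  Ry@0 = +2852.7387 N
  Ry@6 = -1451.6087 N

1497.793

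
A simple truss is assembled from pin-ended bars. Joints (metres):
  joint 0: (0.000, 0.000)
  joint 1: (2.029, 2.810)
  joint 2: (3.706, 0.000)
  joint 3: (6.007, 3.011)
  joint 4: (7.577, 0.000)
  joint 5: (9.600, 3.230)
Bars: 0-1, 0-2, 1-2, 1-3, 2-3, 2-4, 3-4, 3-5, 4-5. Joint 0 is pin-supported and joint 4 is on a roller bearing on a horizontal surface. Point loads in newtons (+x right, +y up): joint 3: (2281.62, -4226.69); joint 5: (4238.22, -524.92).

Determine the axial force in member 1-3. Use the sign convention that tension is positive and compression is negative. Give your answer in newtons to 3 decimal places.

N=6 nodes, M=9 members, R=3 reactions → 2N=12, M+R=12
member 0 (0-1): L=3.4660, (cx,cy)=(0.5854,0.8107)
member 1 (0-2): L=3.7060, (cx,cy)=(1.0000,0.0000)
member 2 (1-2): L=3.2724, (cx,cy)=(0.5125,-0.8587)
member 3 (1-3): L=3.9831, (cx,cy)=(0.9987,0.0505)
member 4 (2-3): L=3.7896, (cx,cy)=(0.6072,0.7946)
member 5 (2-4): L=3.8710, (cx,cy)=(1.0000,0.0000)
member 6 (3-4): L=3.3957, (cx,cy)=(0.4623,-0.8867)
member 7 (3-5): L=3.5997, (cx,cy)=(0.9981,0.0608)
member 8 (4-5): L=3.8112, (cx,cy)=(0.5308,0.8475)
solve A·x = −loads:
  F[0-1] = +2439.4388 N (tension)
  F[0-2] = +5091.7772 N (tension)
  F[1-2] = -2154.1918 N (compression)
  F[1-3] = +2535.2560 N (tension)
  F[2-3] = +2328.1191 N (tension)
  F[2-4] = +2574.1909 N (tension)
  F[3-4] = -6670.8289 N (compression)
  F[3-5] = +4757.0627 N (tension)
  F[4-5] = -960.8706 N (compression)
  Rx@0 = -6519.8400 N
  Ry@0 = -1977.7509 N
  Ry@4 = +6729.3609 N

2535.256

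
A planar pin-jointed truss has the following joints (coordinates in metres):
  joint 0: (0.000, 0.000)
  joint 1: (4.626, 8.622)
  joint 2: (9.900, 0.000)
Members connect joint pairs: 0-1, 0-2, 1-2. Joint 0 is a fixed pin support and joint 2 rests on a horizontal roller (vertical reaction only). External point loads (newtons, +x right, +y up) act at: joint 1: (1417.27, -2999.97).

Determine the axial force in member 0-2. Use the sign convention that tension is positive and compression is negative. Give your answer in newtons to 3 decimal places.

N=3 nodes, M=3 members, R=3 reactions → 2N=6, M+R=6
member 0 (0-1): L=9.7846, (cx,cy)=(0.4728,0.8812)
member 1 (0-2): L=9.9000, (cx,cy)=(1.0000,0.0000)
member 2 (1-2): L=10.1071, (cx,cy)=(0.5218,-0.8531)
solve A·x = −loads:
  F[0-1] = -412.9156 N (compression)
  F[0-2] = +1612.4894 N (tension)
  F[1-2] = -3090.1841 N (compression)
  Rx@0 = -1417.2700 N
  Ry@0 = +363.8525 N
  Ry@2 = +2636.1175 N

1612.489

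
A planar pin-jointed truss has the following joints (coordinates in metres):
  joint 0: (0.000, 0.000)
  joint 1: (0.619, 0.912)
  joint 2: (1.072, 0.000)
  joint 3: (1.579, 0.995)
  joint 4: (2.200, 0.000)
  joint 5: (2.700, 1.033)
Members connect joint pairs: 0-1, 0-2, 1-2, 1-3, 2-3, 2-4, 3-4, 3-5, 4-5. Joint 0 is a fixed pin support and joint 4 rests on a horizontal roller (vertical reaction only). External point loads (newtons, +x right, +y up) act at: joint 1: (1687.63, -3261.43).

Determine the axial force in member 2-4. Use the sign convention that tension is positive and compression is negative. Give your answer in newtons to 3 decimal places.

1009.357

N=6 nodes, M=9 members, R=3 reactions → 2N=12, M+R=12
member 0 (0-1): L=1.1022, (cx,cy)=(0.5616,0.8274)
member 1 (0-2): L=1.0720, (cx,cy)=(1.0000,0.0000)
member 2 (1-2): L=1.0183, (cx,cy)=(0.4449,-0.8956)
member 3 (1-3): L=0.9636, (cx,cy)=(0.9963,0.0861)
member 4 (2-3): L=1.1167, (cx,cy)=(0.4540,0.8910)
member 5 (2-4): L=1.1280, (cx,cy)=(1.0000,0.0000)
member 6 (3-4): L=1.1729, (cx,cy)=(0.5295,-0.8483)
member 7 (3-5): L=1.1216, (cx,cy)=(0.9994,0.0339)
member 8 (4-5): L=1.1476, (cx,cy)=(0.4357,0.9001)
solve A·x = −loads:
  F[0-1] = -1987.1307 N (compression)
  F[0-2] = +2803.5831 N (tension)
  F[1-2] = -1990.9132 N (compression)
  F[1-3] = -1925.0699 N (compression)
  F[2-3] = +2001.2008 N (tension)
  F[2-4] = +1009.3573 N (tension)
  F[3-4] = -1906.3815 N (compression)
  F[3-5] = -0.0000 N (compression)
  F[4-5] = +0.0000 N (tension)
  Rx@0 = -1687.6300 N
  Ry@0 = +1644.1829 N
  Ry@4 = +1617.2471 N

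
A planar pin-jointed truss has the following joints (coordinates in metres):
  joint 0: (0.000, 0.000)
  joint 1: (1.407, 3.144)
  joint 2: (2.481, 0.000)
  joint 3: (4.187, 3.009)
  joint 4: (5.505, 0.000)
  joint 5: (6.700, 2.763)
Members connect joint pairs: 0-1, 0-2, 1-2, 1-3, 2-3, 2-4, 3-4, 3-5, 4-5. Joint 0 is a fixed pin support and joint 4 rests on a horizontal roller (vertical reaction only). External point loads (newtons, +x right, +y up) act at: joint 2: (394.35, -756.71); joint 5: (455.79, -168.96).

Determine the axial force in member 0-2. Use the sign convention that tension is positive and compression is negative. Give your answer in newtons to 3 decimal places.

917.372

N=6 nodes, M=9 members, R=3 reactions → 2N=12, M+R=12
member 0 (0-1): L=3.4445, (cx,cy)=(0.4085,0.9128)
member 1 (0-2): L=2.4810, (cx,cy)=(1.0000,0.0000)
member 2 (1-2): L=3.3224, (cx,cy)=(0.3233,-0.9463)
member 3 (1-3): L=2.7833, (cx,cy)=(0.9988,-0.0485)
member 4 (2-3): L=3.4590, (cx,cy)=(0.4932,0.8699)
member 5 (2-4): L=3.0240, (cx,cy)=(1.0000,0.0000)
member 6 (3-4): L=3.2850, (cx,cy)=(0.4012,-0.9160)
member 7 (3-5): L=2.5250, (cx,cy)=(0.9952,-0.0974)
member 8 (4-5): L=3.0103, (cx,cy)=(0.3970,0.9178)
solve A·x = −loads:
  F[0-1] = -164.5914 N (compression)
  F[0-2] = +917.3724 N (tension)
  F[1-2] = +164.9437 N (tension)
  F[1-3] = -120.6945 N (compression)
  F[2-3] = +690.4413 N (tension)
  F[2-4] = +235.8102 N (tension)
  F[3-4] = -716.3288 N (compression)
  F[3-5] = +509.8090 N (tension)
  F[4-5] = -129.9709 N (compression)
  Rx@0 = -850.1400 N
  Ry@0 = +150.2336 N
  Ry@4 = +775.4364 N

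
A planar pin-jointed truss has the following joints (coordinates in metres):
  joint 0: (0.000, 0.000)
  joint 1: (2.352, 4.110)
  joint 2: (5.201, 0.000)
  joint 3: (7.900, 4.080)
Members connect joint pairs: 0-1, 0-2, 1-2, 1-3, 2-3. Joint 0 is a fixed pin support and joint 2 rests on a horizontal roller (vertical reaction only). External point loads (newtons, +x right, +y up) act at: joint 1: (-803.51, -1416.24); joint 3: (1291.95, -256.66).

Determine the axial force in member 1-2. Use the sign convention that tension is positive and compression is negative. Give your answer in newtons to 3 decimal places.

-1411.503

N=4 nodes, M=5 members, R=3 reactions → 2N=8, M+R=8
member 0 (0-1): L=4.7354, (cx,cy)=(0.4967,0.8679)
member 1 (0-2): L=5.2010, (cx,cy)=(1.0000,0.0000)
member 2 (1-2): L=5.0009, (cx,cy)=(0.5697,-0.8219)
member 3 (1-3): L=5.5481, (cx,cy)=(1.0000,-0.0054)
member 4 (2-3): L=4.8919, (cx,cy)=(0.5517,0.8340)
solve A·x = −loads:
  F[0-1] = -304.2488 N (compression)
  F[0-2] = +639.5557 N (tension)
  F[1-2] = -1411.5030 N (compression)
  F[1-3] = +1456.5468 N (tension)
  F[2-3] = -298.2928 N (compression)
  Rx@0 = -488.4400 N
  Ry@0 = +264.0670 N
  Ry@2 = +1408.8330 N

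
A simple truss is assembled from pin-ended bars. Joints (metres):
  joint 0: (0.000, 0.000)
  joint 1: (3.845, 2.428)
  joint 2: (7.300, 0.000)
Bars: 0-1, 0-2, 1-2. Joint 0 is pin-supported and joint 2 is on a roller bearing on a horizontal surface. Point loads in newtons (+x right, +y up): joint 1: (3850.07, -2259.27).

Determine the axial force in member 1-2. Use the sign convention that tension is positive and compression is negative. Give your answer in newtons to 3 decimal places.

-4296.788

N=3 nodes, M=3 members, R=3 reactions → 2N=6, M+R=6
member 0 (0-1): L=4.5474, (cx,cy)=(0.8455,0.5339)
member 1 (0-2): L=7.3000, (cx,cy)=(1.0000,0.0000)
member 2 (1-2): L=4.2228, (cx,cy)=(0.8182,-0.5750)
solve A·x = −loads:
  F[0-1] = +395.6707 N (tension)
  F[0-2] = +3515.5183 N (tension)
  F[1-2] = -4296.7875 N (compression)
  Rx@0 = -3850.0700 N
  Ry@0 = -211.2592 N
  Ry@2 = +2470.5292 N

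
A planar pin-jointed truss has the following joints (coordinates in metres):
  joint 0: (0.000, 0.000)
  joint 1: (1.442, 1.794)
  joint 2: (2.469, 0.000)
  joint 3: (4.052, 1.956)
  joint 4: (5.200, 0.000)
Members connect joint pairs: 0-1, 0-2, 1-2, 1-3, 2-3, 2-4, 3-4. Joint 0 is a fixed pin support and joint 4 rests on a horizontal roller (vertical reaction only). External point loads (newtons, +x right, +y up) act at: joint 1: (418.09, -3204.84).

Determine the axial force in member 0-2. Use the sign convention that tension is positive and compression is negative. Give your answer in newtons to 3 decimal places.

2163.820

N=5 nodes, M=7 members, R=3 reactions → 2N=10, M+R=10
member 0 (0-1): L=2.3017, (cx,cy)=(0.6265,0.7794)
member 1 (0-2): L=2.4690, (cx,cy)=(1.0000,0.0000)
member 2 (1-2): L=2.0672, (cx,cy)=(0.4968,-0.8679)
member 3 (1-3): L=2.6150, (cx,cy)=(0.9981,0.0619)
member 4 (2-3): L=2.5163, (cx,cy)=(0.6291,0.7773)
member 5 (2-4): L=2.7310, (cx,cy)=(1.0000,0.0000)
member 6 (3-4): L=2.2680, (cx,cy)=(0.5062,-0.8624)
solve A·x = −loads:
  F[0-1] = -2786.5035 N (compression)
  F[0-2] = +2163.8200 N (tension)
  F[1-2] = -1298.8576 N (compression)
  F[1-3] = -1521.4490 N (compression)
  F[2-3] = +1450.1227 N (tension)
  F[2-4] = +606.2613 N (tension)
  F[3-4] = -1197.7376 N (compression)
  Rx@0 = -418.0900 N
  Ry@0 = +2171.8722 N
  Ry@4 = +1032.9678 N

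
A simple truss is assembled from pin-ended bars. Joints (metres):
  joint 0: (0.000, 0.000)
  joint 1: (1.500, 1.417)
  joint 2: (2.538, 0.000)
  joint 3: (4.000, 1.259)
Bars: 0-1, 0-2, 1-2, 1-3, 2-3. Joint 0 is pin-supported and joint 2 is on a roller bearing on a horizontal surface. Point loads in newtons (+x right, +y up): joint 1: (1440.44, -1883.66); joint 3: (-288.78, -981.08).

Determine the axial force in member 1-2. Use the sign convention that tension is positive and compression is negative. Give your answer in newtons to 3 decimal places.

-2961.973

N=4 nodes, M=5 members, R=3 reactions → 2N=8, M+R=8
member 0 (0-1): L=2.0635, (cx,cy)=(0.7269,0.6867)
member 1 (0-2): L=2.5380, (cx,cy)=(1.0000,0.0000)
member 2 (1-2): L=1.7565, (cx,cy)=(0.5909,-0.8067)
member 3 (1-3): L=2.5050, (cx,cy)=(0.9980,-0.0631)
member 4 (2-3): L=1.9294, (cx,cy)=(0.7578,0.6525)
solve A·x = −loads:
  F[0-1] = +663.6360 N (tension)
  F[0-2] = +669.2415 N (tension)
  F[1-2] = -2961.9726 N (compression)
  F[1-3] = +793.9193 N (tension)
  F[2-3] = -1426.7396 N (compression)
  Rx@0 = -1151.6600 N
  Ry@0 = -455.7247 N
  Ry@2 = +3320.4647 N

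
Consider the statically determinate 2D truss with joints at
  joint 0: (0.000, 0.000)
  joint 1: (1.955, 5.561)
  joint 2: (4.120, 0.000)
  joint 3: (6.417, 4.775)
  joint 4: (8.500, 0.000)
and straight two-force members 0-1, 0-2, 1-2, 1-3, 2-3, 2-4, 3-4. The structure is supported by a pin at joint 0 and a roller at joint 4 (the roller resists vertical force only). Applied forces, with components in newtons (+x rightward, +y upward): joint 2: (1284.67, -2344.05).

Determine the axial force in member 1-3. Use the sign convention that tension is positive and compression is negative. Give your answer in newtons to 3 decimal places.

N=5 nodes, M=7 members, R=3 reactions → 2N=10, M+R=10
member 0 (0-1): L=5.8946, (cx,cy)=(0.3317,0.9434)
member 1 (0-2): L=4.1200, (cx,cy)=(1.0000,0.0000)
member 2 (1-2): L=5.9676, (cx,cy)=(0.3628,-0.9319)
member 3 (1-3): L=4.5307, (cx,cy)=(0.9848,-0.1735)
member 4 (2-3): L=5.2988, (cx,cy)=(0.4335,0.9012)
member 5 (2-4): L=4.3800, (cx,cy)=(1.0000,0.0000)
member 6 (3-4): L=5.2096, (cx,cy)=(0.3998,-0.9166)
solve A·x = −loads:
  F[0-1] = -1280.3427 N (compression)
  F[0-2] = +1709.3051 N (tension)
  F[1-2] = +1477.8030 N (tension)
  F[1-3] = -975.5658 N (compression)
  F[2-3] = +1072.9908 N (tension)
  F[2-4] = +495.6340 N (tension)
  F[3-4] = -1239.5750 N (compression)
  Rx@0 = -1284.6700 N
  Ry@0 = +1207.8752 N
  Ry@4 = +1136.1748 N

-975.566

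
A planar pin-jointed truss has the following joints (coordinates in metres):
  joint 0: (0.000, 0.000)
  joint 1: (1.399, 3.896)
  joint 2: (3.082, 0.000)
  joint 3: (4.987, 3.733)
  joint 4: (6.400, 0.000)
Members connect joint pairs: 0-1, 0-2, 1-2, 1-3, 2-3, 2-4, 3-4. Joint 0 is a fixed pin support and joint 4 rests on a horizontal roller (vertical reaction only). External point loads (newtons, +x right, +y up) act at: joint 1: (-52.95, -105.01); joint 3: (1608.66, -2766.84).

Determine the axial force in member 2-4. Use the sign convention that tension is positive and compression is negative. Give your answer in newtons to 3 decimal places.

1167.720

N=5 nodes, M=7 members, R=3 reactions → 2N=10, M+R=10
member 0 (0-1): L=4.1396, (cx,cy)=(0.3380,0.9412)
member 1 (0-2): L=3.0820, (cx,cy)=(1.0000,0.0000)
member 2 (1-2): L=4.2440, (cx,cy)=(0.3966,-0.9180)
member 3 (1-3): L=3.5917, (cx,cy)=(0.9990,-0.0454)
member 4 (2-3): L=4.1910, (cx,cy)=(0.4545,0.8907)
member 5 (2-4): L=3.3180, (cx,cy)=(1.0000,0.0000)
member 6 (3-4): L=3.9915, (cx,cy)=(0.3540,-0.9352)
solve A·x = −loads:
  F[0-1] = +226.4713 N (tension)
  F[0-2] = +1479.1722 N (tension)
  F[1-2] = -360.0460 N (compression)
  F[1-3] = +272.5493 N (tension)
  F[2-3] = +371.0752 N (tension)
  F[2-4] = +1167.7202 N (tension)
  F[3-4] = -3298.6014 N (compression)
  Rx@0 = -1555.7100 N
  Ry@0 = -213.1460 N
  Ry@4 = +3084.9960 N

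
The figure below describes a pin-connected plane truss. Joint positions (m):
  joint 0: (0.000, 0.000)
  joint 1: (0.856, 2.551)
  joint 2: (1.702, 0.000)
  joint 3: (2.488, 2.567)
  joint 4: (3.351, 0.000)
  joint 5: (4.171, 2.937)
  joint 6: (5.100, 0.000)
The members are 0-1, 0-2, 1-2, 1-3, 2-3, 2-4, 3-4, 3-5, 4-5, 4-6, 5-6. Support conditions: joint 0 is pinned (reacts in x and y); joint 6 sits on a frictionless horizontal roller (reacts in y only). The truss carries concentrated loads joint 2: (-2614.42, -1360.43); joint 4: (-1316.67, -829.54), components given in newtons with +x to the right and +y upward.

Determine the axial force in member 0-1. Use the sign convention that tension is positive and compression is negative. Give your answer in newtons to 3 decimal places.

-1256.161

N=7 nodes, M=11 members, R=3 reactions → 2N=14, M+R=14
member 0 (0-1): L=2.6908, (cx,cy)=(0.3181,0.9480)
member 1 (0-2): L=1.7020, (cx,cy)=(1.0000,0.0000)
member 2 (1-2): L=2.6876, (cx,cy)=(0.3148,-0.9492)
member 3 (1-3): L=1.6321, (cx,cy)=(1.0000,0.0098)
member 4 (2-3): L=2.6846, (cx,cy)=(0.2928,0.9562)
member 5 (2-4): L=1.6490, (cx,cy)=(1.0000,0.0000)
member 6 (3-4): L=2.7082, (cx,cy)=(0.3187,-0.9479)
member 7 (3-5): L=1.7232, (cx,cy)=(0.9767,0.2147)
member 8 (4-5): L=3.0493, (cx,cy)=(0.2689,0.9632)
member 9 (4-6): L=1.7490, (cx,cy)=(1.0000,0.0000)
member 10 (5-6): L=3.0804, (cx,cy)=(0.3016,-0.9534)
solve A·x = −loads:
  F[0-1] = -1256.1613 N (compression)
  F[0-2] = -3531.4768 N (compression)
  F[1-2] = +1246.5036 N (tension)
  F[1-3] = -792.0210 N (compression)
  F[2-3] = +185.4161 N (tension)
  F[2-4] = -578.9726 N (compression)
  F[3-4] = -325.8652 N (compression)
  F[3-5] = -648.9930 N (compression)
  F[4-5] = +1181.9548 N (tension)
  F[4-6] = +316.0140 N (tension)
  F[5-6] = -1047.8546 N (compression)
  Rx@0 = +3931.0900 N
  Ry@0 = +1190.9033 N
  Ry@6 = +999.0667 N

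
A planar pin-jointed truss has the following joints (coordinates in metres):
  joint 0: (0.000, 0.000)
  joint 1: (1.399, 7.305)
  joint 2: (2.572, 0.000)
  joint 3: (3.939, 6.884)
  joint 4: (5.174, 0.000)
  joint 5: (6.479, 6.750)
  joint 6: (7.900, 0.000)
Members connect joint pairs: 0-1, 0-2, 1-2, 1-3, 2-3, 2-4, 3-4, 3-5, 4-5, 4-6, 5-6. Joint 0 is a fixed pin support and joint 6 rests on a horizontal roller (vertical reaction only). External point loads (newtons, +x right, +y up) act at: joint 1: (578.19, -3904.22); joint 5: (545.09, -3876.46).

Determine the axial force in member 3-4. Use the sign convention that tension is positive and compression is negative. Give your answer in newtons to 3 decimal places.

N=7 nodes, M=11 members, R=3 reactions → 2N=14, M+R=14
member 0 (0-1): L=7.4378, (cx,cy)=(0.1881,0.9822)
member 1 (0-2): L=2.5720, (cx,cy)=(1.0000,0.0000)
member 2 (1-2): L=7.3986, (cx,cy)=(0.1585,-0.9874)
member 3 (1-3): L=2.5747, (cx,cy)=(0.9865,-0.1635)
member 4 (2-3): L=7.0184, (cx,cy)=(0.1948,0.9808)
member 5 (2-4): L=2.6020, (cx,cy)=(1.0000,0.0000)
member 6 (3-4): L=6.9939, (cx,cy)=(0.1766,-0.9843)
member 7 (3-5): L=2.5435, (cx,cy)=(0.9986,-0.0527)
member 8 (4-5): L=6.8750, (cx,cy)=(0.1898,0.9818)
member 9 (4-6): L=2.7260, (cx,cy)=(1.0000,0.0000)
member 10 (5-6): L=6.8980, (cx,cy)=(0.2060,-0.9786)
solve A·x = −loads:
  F[0-1] = -2962.5944 N (compression)
  F[0-2] = +1680.5273 N (tension)
  F[1-2] = -838.9665 N (compression)
  F[1-3] = -1016.1004 N (compression)
  F[2-3] = +844.5294 N (tension)
  F[2-4] = +1383.0224 N (tension)
  F[3-4] = -974.6957 N (compression)
  F[3-5] = -666.7442 N (compression)
  F[4-5] = +977.1444 N (tension)
  F[4-6] = +1025.4283 N (tension)
  F[5-6] = -4977.7307 N (compression)
  Rx@0 = -1123.2800 N
  Ry@0 = +2909.7150 N
  Ry@6 = +4870.9650 N

-974.696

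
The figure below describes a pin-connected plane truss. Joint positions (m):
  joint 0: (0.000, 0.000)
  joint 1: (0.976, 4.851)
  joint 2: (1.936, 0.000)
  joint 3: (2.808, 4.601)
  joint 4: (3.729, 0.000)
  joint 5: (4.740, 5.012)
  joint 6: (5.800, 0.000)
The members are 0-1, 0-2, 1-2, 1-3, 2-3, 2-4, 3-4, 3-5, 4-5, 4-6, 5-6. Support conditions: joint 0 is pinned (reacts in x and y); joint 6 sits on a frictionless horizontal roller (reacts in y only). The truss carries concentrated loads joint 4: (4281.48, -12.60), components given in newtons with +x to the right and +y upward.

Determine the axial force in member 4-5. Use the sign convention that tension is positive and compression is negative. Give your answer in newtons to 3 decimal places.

N=7 nodes, M=11 members, R=3 reactions → 2N=14, M+R=14
member 0 (0-1): L=4.9482, (cx,cy)=(0.1972,0.9804)
member 1 (0-2): L=1.9360, (cx,cy)=(1.0000,0.0000)
member 2 (1-2): L=4.9451, (cx,cy)=(0.1941,-0.9810)
member 3 (1-3): L=1.8490, (cx,cy)=(0.9908,-0.1352)
member 4 (2-3): L=4.6829, (cx,cy)=(0.1862,0.9825)
member 5 (2-4): L=1.7930, (cx,cy)=(1.0000,0.0000)
member 6 (3-4): L=4.6923, (cx,cy)=(0.1963,-0.9805)
member 7 (3-5): L=1.9752, (cx,cy)=(0.9781,0.2081)
member 8 (4-5): L=5.1130, (cx,cy)=(0.1977,0.9803)
member 9 (4-6): L=2.0710, (cx,cy)=(1.0000,0.0000)
member 10 (5-6): L=5.1229, (cx,cy)=(0.2069,-0.9784)
solve A·x = −loads:
  F[0-1] = -4.5892 N (compression)
  F[0-2] = +4282.3852 N (tension)
  F[1-2] = +4.8430 N (tension)
  F[1-3] = -1.8625 N (compression)
  F[2-3] = -4.8355 N (compression)
  F[2-4] = +4284.2258 N (tension)
  F[3-4] = +3.8295 N (tension)
  F[3-5] = -3.5757 N (compression)
  F[4-5] = +9.0231 N (tension)
  F[4-6] = +1.7133 N (tension)
  F[5-6] = -8.2801 N (compression)
  Rx@0 = -4281.4800 N
  Ry@0 = +4.4991 N
  Ry@6 = +8.1009 N

9.023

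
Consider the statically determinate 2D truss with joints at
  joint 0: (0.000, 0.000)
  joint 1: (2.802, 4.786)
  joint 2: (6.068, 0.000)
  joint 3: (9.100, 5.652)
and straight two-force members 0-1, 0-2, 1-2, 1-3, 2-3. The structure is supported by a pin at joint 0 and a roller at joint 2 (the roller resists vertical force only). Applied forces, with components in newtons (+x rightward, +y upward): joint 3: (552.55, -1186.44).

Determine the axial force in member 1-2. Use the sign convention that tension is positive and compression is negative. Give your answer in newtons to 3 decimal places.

-1127.098

N=4 nodes, M=5 members, R=3 reactions → 2N=8, M+R=8
member 0 (0-1): L=5.5459, (cx,cy)=(0.5052,0.8630)
member 1 (0-2): L=6.0680, (cx,cy)=(1.0000,0.0000)
member 2 (1-2): L=5.7942, (cx,cy)=(0.5637,-0.8260)
member 3 (1-3): L=6.3573, (cx,cy)=(0.9907,0.1362)
member 4 (2-3): L=6.4139, (cx,cy)=(0.4727,0.8812)
solve A·x = −loads:
  F[0-1] = +1283.3417 N (tension)
  F[0-2] = -95.8432 N (compression)
  F[1-2] = -1127.0979 N (compression)
  F[1-3] = +1295.7820 N (tension)
  F[2-3] = -1546.6833 N (compression)
  Rx@0 = -552.5500 N
  Ry@0 = -1107.4981 N
  Ry@2 = +2293.9381 N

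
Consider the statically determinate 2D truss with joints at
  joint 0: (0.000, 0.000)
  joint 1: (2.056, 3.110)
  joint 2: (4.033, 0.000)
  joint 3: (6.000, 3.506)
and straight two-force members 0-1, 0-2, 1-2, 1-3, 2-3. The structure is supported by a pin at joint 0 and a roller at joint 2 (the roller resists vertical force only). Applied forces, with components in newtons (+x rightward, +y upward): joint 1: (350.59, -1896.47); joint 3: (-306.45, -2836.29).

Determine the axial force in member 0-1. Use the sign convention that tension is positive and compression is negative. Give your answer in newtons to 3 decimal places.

548.580

N=4 nodes, M=5 members, R=3 reactions → 2N=8, M+R=8
member 0 (0-1): L=3.7282, (cx,cy)=(0.5515,0.8342)
member 1 (0-2): L=4.0330, (cx,cy)=(1.0000,0.0000)
member 2 (1-2): L=3.6852, (cx,cy)=(0.5365,-0.8439)
member 3 (1-3): L=3.9638, (cx,cy)=(0.9950,0.0999)
member 4 (2-3): L=4.0201, (cx,cy)=(0.4893,0.8721)
solve A·x = −loads:
  F[0-1] = +548.5804 N (tension)
  F[0-2] = -258.3897 N (compression)
  F[1-2] = -2627.4894 N (compression)
  F[1-3] = +1368.3588 N (tension)
  F[2-3] = -3408.9283 N (compression)
  Rx@0 = -44.1400 N
  Ry@0 = -457.6202 N
  Ry@2 = +5190.3802 N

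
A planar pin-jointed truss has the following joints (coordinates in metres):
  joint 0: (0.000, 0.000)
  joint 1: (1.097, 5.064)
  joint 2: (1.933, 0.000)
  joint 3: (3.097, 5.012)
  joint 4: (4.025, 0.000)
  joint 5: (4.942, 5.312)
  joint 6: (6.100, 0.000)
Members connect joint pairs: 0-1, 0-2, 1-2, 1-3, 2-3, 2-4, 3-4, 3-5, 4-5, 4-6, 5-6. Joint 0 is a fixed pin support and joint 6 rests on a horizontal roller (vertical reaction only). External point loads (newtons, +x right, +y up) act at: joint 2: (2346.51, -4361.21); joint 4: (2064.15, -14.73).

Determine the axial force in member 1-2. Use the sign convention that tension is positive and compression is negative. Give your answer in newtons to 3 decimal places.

3054.757

N=7 nodes, M=11 members, R=3 reactions → 2N=14, M+R=14
member 0 (0-1): L=5.1815, (cx,cy)=(0.2117,0.9773)
member 1 (0-2): L=1.9330, (cx,cy)=(1.0000,0.0000)
member 2 (1-2): L=5.1325, (cx,cy)=(0.1629,-0.9866)
member 3 (1-3): L=2.0007, (cx,cy)=(0.9997,-0.0260)
member 4 (2-3): L=5.1454, (cx,cy)=(0.2262,0.9741)
member 5 (2-4): L=2.0920, (cx,cy)=(1.0000,0.0000)
member 6 (3-4): L=5.0972, (cx,cy)=(0.1821,-0.9833)
member 7 (3-5): L=1.8692, (cx,cy)=(0.9870,0.1605)
member 8 (4-5): L=5.3906, (cx,cy)=(0.1701,0.9854)
member 9 (4-6): L=2.0750, (cx,cy)=(1.0000,0.0000)
member 10 (5-6): L=5.4368, (cx,cy)=(0.2130,-0.9771)
solve A·x = −loads:
  F[0-1] = -3053.4355 N (compression)
  F[0-2] = +5057.1226 N (tension)
  F[1-2] = +3054.7569 N (tension)
  F[1-3] = -1144.4149 N (compression)
  F[2-3] = +1383.1036 N (tension)
  F[2-4] = +2895.2899 N (tension)
  F[3-4] = -1492.8928 N (compression)
  F[3-5] = -566.6882 N (compression)
  F[4-5] = +1504.6024 N (tension)
  F[4-6] = +303.3913 N (tension)
  F[5-6] = -1424.4079 N (compression)
  Rx@0 = -4410.6600 N
  Ry@0 = +2984.2175 N
  Ry@6 = +1391.7225 N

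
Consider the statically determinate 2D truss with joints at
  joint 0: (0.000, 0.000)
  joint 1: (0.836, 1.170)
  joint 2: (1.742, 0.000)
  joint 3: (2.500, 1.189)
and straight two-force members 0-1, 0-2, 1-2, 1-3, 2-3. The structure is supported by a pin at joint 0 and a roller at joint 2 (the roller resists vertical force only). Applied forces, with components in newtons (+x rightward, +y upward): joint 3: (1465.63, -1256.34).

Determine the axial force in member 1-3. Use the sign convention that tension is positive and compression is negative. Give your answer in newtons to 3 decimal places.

N=4 nodes, M=5 members, R=3 reactions → 2N=8, M+R=8
member 0 (0-1): L=1.4380, (cx,cy)=(0.5814,0.8136)
member 1 (0-2): L=1.7420, (cx,cy)=(1.0000,0.0000)
member 2 (1-2): L=1.4798, (cx,cy)=(0.6123,-0.7907)
member 3 (1-3): L=1.6641, (cx,cy)=(0.9999,0.0114)
member 4 (2-3): L=1.4101, (cx,cy)=(0.5376,0.8432)
solve A·x = −loads:
  F[0-1] = +1901.3799 N (tension)
  F[0-2] = +360.2252 N (tension)
  F[1-2] = -1923.6676 N (compression)
  F[1-3] = +2283.3287 N (tension)
  F[2-3] = -1520.8429 N (compression)
  Rx@0 = -1465.6300 N
  Ry@0 = -1547.0378 N
  Ry@2 = +2803.3778 N

2283.329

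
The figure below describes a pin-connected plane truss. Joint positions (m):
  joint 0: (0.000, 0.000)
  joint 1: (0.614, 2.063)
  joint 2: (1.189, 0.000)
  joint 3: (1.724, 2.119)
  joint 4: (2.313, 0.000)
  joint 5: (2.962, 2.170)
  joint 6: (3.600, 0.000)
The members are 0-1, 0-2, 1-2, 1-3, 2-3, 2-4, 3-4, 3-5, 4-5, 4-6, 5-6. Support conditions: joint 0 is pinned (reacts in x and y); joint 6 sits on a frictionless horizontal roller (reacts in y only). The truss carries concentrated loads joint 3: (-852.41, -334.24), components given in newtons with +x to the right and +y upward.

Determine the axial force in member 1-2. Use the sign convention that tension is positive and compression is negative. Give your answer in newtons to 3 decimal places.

681.558

N=7 nodes, M=11 members, R=3 reactions → 2N=14, M+R=14
member 0 (0-1): L=2.1524, (cx,cy)=(0.2853,0.9585)
member 1 (0-2): L=1.1890, (cx,cy)=(1.0000,0.0000)
member 2 (1-2): L=2.1416, (cx,cy)=(0.2685,-0.9633)
member 3 (1-3): L=1.1114, (cx,cy)=(0.9987,0.0504)
member 4 (2-3): L=2.1855, (cx,cy)=(0.2448,0.9696)
member 5 (2-4): L=1.1240, (cx,cy)=(1.0000,0.0000)
member 6 (3-4): L=2.1993, (cx,cy)=(0.2678,-0.9635)
member 7 (3-5): L=1.2391, (cx,cy)=(0.9992,0.0412)
member 8 (4-5): L=2.2650, (cx,cy)=(0.2865,0.9581)
member 9 (4-6): L=1.2870, (cx,cy)=(1.0000,0.0000)
member 10 (5-6): L=2.2618, (cx,cy)=(0.2821,-0.9594)
solve A·x = −loads:
  F[0-1] = -705.2155 N (compression)
  F[0-2] = -651.2412 N (compression)
  F[1-2] = +681.5577 N (tension)
  F[1-3] = -384.6466 N (compression)
  F[2-3] = -677.1353 N (compression)
  F[2-4] = -302.4921 N (compression)
  F[3-4] = +363.4005 N (tension)
  F[3-5] = +205.3446 N (tension)
  F[4-5] = -365.4500 N (compression)
  F[4-6] = -100.4554 N (compression)
  F[5-6] = +356.1355 N (tension)
  Rx@0 = +852.4100 N
  Ry@0 = +675.9142 N
  Ry@6 = -341.6742 N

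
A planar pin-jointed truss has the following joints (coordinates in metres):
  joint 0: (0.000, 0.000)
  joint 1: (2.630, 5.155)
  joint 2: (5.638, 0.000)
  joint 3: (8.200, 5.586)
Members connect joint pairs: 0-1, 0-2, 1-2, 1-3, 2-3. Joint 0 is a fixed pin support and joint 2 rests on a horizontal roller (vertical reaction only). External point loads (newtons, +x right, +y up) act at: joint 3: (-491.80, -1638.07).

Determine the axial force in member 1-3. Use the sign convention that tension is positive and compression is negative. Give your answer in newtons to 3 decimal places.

N=4 nodes, M=5 members, R=3 reactions → 2N=8, M+R=8
member 0 (0-1): L=5.7871, (cx,cy)=(0.4545,0.8908)
member 1 (0-2): L=5.6380, (cx,cy)=(1.0000,0.0000)
member 2 (1-2): L=5.9684, (cx,cy)=(0.5040,-0.8637)
member 3 (1-3): L=5.5867, (cx,cy)=(0.9970,0.0771)
member 4 (2-3): L=6.1455, (cx,cy)=(0.4169,0.9090)
solve A·x = −loads:
  F[0-1] = +288.6292 N (tension)
  F[0-2] = -622.9694 N (compression)
  F[1-2] = -273.5676 N (compression)
  F[1-3] = +269.8477 N (tension)
  F[2-3] = -1825.0461 N (compression)
  Rx@0 = +491.8000 N
  Ry@0 = -257.1019 N
  Ry@2 = +1895.1719 N

269.848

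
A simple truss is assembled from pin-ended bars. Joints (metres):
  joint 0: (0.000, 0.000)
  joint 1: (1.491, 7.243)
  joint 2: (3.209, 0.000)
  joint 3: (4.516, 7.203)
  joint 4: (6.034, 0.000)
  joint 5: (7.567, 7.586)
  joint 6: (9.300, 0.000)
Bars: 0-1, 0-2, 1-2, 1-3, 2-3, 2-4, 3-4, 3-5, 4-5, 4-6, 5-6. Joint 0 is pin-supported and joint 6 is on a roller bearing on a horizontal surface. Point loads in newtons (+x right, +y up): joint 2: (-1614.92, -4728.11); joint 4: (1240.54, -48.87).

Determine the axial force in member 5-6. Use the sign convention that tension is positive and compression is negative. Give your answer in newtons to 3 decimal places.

N=7 nodes, M=11 members, R=3 reactions → 2N=14, M+R=14
member 0 (0-1): L=7.3949, (cx,cy)=(0.2016,0.9795)
member 1 (0-2): L=3.2090, (cx,cy)=(1.0000,0.0000)
member 2 (1-2): L=7.4440, (cx,cy)=(0.2308,-0.9730)
member 3 (1-3): L=3.0253, (cx,cy)=(0.9999,-0.0132)
member 4 (2-3): L=7.3206, (cx,cy)=(0.1785,0.9839)
member 5 (2-4): L=2.8250, (cx,cy)=(1.0000,0.0000)
member 6 (3-4): L=7.3612, (cx,cy)=(0.2062,-0.9785)
member 7 (3-5): L=3.0749, (cx,cy)=(0.9922,0.1246)
member 8 (4-5): L=7.7393, (cx,cy)=(0.1981,0.9802)
member 9 (4-6): L=3.2660, (cx,cy)=(1.0000,0.0000)
member 10 (5-6): L=7.7814, (cx,cy)=(0.2227,-0.9749)
solve A·x = −loads:
  F[0-1] = -3179.1110 N (compression)
  F[0-2] = +266.6121 N (tension)
  F[1-2] = +3219.0227 N (tension)
  F[1-3] = -1384.0348 N (compression)
  F[2-3] = +1622.0513 N (tension)
  F[2-4] = +2334.8579 N (tension)
  F[3-4] = -1744.0004 N (compression)
  F[3-5] = -740.4434 N (compression)
  F[4-5] = +1790.8699 N (tension)
  F[4-6] = +379.9441 N (tension)
  F[5-6] = -1706.0065 N (compression)
  Rx@0 = +374.3800 N
  Ry@0 = +3113.8202 N
  Ry@6 = +1663.1598 N

-1706.007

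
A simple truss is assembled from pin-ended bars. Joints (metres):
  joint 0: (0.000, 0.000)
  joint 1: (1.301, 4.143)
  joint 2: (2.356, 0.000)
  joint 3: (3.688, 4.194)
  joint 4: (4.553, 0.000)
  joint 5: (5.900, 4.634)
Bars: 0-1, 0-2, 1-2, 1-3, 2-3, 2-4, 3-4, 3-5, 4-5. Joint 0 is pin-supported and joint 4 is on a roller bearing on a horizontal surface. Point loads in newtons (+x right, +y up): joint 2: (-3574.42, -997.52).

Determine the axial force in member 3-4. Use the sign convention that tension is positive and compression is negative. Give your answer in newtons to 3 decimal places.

N=6 nodes, M=9 members, R=3 reactions → 2N=12, M+R=12
member 0 (0-1): L=4.3425, (cx,cy)=(0.2996,0.9541)
member 1 (0-2): L=2.3560, (cx,cy)=(1.0000,0.0000)
member 2 (1-2): L=4.2752, (cx,cy)=(0.2468,-0.9691)
member 3 (1-3): L=2.3875, (cx,cy)=(0.9998,0.0214)
member 4 (2-3): L=4.4004, (cx,cy)=(0.3027,0.9531)
member 5 (2-4): L=2.1970, (cx,cy)=(1.0000,0.0000)
member 6 (3-4): L=4.2823, (cx,cy)=(0.2020,-0.9794)
member 7 (3-5): L=2.2553, (cx,cy)=(0.9808,0.1951)
member 8 (4-5): L=4.8258, (cx,cy)=(0.2791,0.9603)
solve A·x = −loads:
  F[0-1] = -504.5172 N (compression)
  F[0-2] = -3423.2671 N (compression)
  F[1-2] = +490.7011 N (tension)
  F[1-3] = -272.3059 N (compression)
  F[2-3] = +547.6882 N (tension)
  F[2-4] = +106.4601 N (tension)
  F[3-4] = -527.0419 N (compression)
  F[3-5] = +0.0000 N (tension)
  F[4-5] = -0.0000 N (compression)
  Rx@0 = +3574.4200 N
  Ry@0 = +481.3423 N
  Ry@4 = +516.1777 N

-527.042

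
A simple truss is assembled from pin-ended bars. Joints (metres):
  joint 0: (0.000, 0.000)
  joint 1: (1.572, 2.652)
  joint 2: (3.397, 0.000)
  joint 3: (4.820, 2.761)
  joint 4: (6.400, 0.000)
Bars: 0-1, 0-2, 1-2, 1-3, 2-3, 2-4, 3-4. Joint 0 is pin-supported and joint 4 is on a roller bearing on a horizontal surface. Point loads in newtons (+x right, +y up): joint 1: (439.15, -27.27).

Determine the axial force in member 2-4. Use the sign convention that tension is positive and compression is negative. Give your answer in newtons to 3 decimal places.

107.968

N=5 nodes, M=7 members, R=3 reactions → 2N=10, M+R=10
member 0 (0-1): L=3.0829, (cx,cy)=(0.5099,0.8602)
member 1 (0-2): L=3.3970, (cx,cy)=(1.0000,0.0000)
member 2 (1-2): L=3.2193, (cx,cy)=(0.5669,-0.8238)
member 3 (1-3): L=3.2498, (cx,cy)=(0.9994,0.0335)
member 4 (2-3): L=3.1061, (cx,cy)=(0.4581,0.8889)
member 5 (2-4): L=3.0030, (cx,cy)=(1.0000,0.0000)
member 6 (3-4): L=3.1811, (cx,cy)=(0.4967,-0.8679)
solve A·x = −loads:
  F[0-1] = +187.6257 N (tension)
  F[0-2] = +343.4779 N (tension)
  F[1-2] = -237.5353 N (compression)
  F[1-3] = -208.9372 N (compression)
  F[2-3] = +220.1391 N (tension)
  F[2-4] = +107.9682 N (tension)
  F[3-4] = -217.3795 N (compression)
  Rx@0 = -439.1500 N
  Ry@0 = -161.4010 N
  Ry@4 = +188.6710 N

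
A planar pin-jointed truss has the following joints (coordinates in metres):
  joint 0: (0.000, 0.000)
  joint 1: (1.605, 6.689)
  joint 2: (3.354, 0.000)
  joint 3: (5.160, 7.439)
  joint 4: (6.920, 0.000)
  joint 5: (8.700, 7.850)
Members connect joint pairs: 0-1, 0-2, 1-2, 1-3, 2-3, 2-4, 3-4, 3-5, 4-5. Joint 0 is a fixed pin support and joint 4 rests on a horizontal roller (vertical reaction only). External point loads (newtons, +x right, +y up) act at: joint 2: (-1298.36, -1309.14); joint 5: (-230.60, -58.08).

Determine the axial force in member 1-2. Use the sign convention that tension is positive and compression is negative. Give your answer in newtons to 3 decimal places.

856.780

N=6 nodes, M=9 members, R=3 reactions → 2N=12, M+R=12
member 0 (0-1): L=6.8789, (cx,cy)=(0.2333,0.9724)
member 1 (0-2): L=3.3540, (cx,cy)=(1.0000,0.0000)
member 2 (1-2): L=6.9139, (cx,cy)=(0.2530,-0.9675)
member 3 (1-3): L=3.6333, (cx,cy)=(0.9785,0.2064)
member 4 (2-3): L=7.6551, (cx,cy)=(0.2359,0.9718)
member 5 (2-4): L=3.5660, (cx,cy)=(1.0000,0.0000)
member 6 (3-4): L=7.6444, (cx,cy)=(0.2302,-0.9731)
member 7 (3-5): L=3.5638, (cx,cy)=(0.9933,0.1153)
member 8 (4-5): L=8.0493, (cx,cy)=(0.2211,0.9752)
solve A·x = −loads:
  F[0-1] = -947.4244 N (compression)
  F[0-2] = -1307.9037 N (compression)
  F[1-2] = +856.7802 N (tension)
  F[1-3] = -447.4323 N (compression)
  F[2-3] = +494.1768 N (tension)
  F[2-4] = +90.6086 N (tension)
  F[3-4] = -425.2153 N (compression)
  F[3-5] = -224.8092 N (compression)
  F[4-5] = -32.9697 N (compression)
  Rx@0 = +1528.9600 N
  Ry@0 = +921.2747 N
  Ry@4 = +445.9453 N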